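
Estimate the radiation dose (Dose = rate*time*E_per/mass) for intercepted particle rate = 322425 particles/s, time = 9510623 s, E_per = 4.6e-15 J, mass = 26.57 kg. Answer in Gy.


Total energy deposited = rate * time * E_per
  = 322425 * 9510623 * 4.6e-15 = 0.01410573 J
Dose = E_total / mass = 0.01410573 / 26.57
Dose = 5.3088928e-04 Gy

5.3089e-04 Gy


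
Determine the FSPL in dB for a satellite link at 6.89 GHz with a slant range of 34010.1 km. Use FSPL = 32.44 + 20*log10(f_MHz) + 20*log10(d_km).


f = 6.89 GHz = 6890.0000 MHz
d = 34010.1 km
FSPL = 32.44 + 20*log10(6890.0000) + 20*log10(34010.1)
FSPL = 32.44 + 76.7644 + 90.6322
FSPL = 199.8365 dB

199.8365 dB


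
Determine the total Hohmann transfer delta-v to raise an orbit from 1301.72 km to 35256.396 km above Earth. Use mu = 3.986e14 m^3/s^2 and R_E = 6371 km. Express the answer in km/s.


r1 = 7672.7200 km = 7.67272e+06 m
r2 = 41627.3960 km = 4.1627396e+07 m
dv1 = sqrt(mu/r1)*(sqrt(2*r2/(r1+r2)) - 1) = 2158.7867 m/s
dv2 = sqrt(mu/r2)*(1 - sqrt(2*r1/(r1+r2))) = 1368.0052 m/s
total dv = |dv1| + |dv2| = 2158.7867 + 1368.0052 = 3526.7919 m/s = 3.5268 km/s

3.5268 km/s


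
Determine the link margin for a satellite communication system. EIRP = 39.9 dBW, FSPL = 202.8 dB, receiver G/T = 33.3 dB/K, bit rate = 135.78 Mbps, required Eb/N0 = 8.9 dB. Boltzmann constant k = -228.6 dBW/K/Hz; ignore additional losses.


C/N0 = EIRP - FSPL + G/T - k = 39.9 - 202.8 + 33.3 - (-228.6)
C/N0 = 99.0000 dB-Hz
R_b = 135.78 Mbps = 1.3578e+08 bps -> 10*log10(R_b) = 81.3284 dB-Hz
Eb/N0 = C/N0 - 10*log10(R_b) = 99.0000 - 81.3284 = 17.6716 dB
Margin = Eb/N0 - Eb/N0_req = 17.6716 - 8.9 = 8.7716 dB (link closes)

8.7716 dB


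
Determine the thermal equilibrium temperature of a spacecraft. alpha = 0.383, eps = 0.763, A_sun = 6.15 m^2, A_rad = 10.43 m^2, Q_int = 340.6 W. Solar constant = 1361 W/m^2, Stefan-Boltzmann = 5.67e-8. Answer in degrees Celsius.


Numerator = alpha*S*A_sun + Q_int = 0.383*1361*6.15 + 340.6 = 3546.3675 W
Denominator = eps*sigma*A_rad = 0.763*5.67e-8*10.43 = 4.512237e-07 W/K^4
T^4 = 7.8594441e+09 K^4
T = 297.7474 K = 24.5974 C

24.5974 degrees Celsius


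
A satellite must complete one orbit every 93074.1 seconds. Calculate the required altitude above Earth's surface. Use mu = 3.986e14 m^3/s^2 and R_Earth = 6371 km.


T = 93074.1 s
r = (mu*T^2/(4*pi^2))^(1/3) = (3.986e14 * 93074.1^2 / (4*pi^2))^(1/3)
r = 4.4389312e+07 m = 44389.3122 km
alt = r - R_E = 44389.3122 - 6371 = 38018.3122 km

38018.3122 km


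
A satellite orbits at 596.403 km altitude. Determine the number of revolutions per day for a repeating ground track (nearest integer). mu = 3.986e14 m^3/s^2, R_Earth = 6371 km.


r = 6.967403e+06 m
T = 2*pi*sqrt(r^3/mu) = 5787.8547 s = 96.4642 min
revs/day = 1440 / 96.4642 = 14.9278
Rounded: 15 revolutions per day

15 revolutions per day


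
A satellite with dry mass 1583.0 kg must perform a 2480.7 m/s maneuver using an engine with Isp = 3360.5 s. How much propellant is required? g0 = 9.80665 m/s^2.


ve = Isp * g0 = 3360.5 * 9.80665 = 32955.247325 m/s
mass ratio = exp(dv/ve) = exp(2480.7/32955.247325) = 1.07818041
m_prop = m_dry * (mr - 1) = 1583.0 * (1.07818041 - 1)
m_prop = 123.7596 kg

123.7596 kg


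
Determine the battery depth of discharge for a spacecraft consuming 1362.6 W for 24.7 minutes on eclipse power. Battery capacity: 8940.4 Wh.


E_used = P * t / 60 = 1362.6 * 24.7 / 60 = 560.9370 Wh
DOD = E_used / E_total * 100 = 560.9370 / 8940.4 * 100
DOD = 6.2742 %

6.2742 %


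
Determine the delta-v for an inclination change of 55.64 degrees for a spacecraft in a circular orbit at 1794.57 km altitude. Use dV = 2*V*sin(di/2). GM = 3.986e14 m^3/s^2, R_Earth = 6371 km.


r = 8165.5700 km = 8.16557e+06 m
V = sqrt(mu/r) = 6986.7531 m/s
di = 55.64 deg = 0.9711012 rad
dV = 2*V*sin(di/2) = 2*6986.7531*sin(0.4855506)
dV = 6521.3709 m/s = 6.5214 km/s

6.5214 km/s


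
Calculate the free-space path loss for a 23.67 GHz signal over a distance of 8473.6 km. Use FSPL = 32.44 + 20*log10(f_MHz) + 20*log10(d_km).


f = 23.67 GHz = 23670.0000 MHz
d = 8473.6 km
FSPL = 32.44 + 20*log10(23670.0000) + 20*log10(8473.6)
FSPL = 32.44 + 87.4840 + 78.5614
FSPL = 198.4853 dB

198.4853 dB


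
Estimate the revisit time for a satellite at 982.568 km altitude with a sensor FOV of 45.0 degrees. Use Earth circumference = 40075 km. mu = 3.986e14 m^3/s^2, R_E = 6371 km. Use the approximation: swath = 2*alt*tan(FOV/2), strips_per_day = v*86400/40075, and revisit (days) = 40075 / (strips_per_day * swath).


swath = 2*982.568*tan(0.3926991) = 813.9860 km
v = sqrt(mu/r) = 7362.4031 m/s = 7.3624 km/s
strips/day = v*86400/40075 = 7.3624*86400/40075 = 15.8730
coverage/day = strips * swath = 15.8730 * 813.9860 = 12920.4229 km
revisit = 40075 / 12920.4229 = 3.1017 days

3.1017 days


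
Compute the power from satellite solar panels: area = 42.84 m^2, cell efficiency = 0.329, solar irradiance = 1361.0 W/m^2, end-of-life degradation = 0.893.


P = area * eta * S * degradation
P = 42.84 * 0.329 * 1361.0 * 0.893
P = 17129.9046 W

17129.9046 W


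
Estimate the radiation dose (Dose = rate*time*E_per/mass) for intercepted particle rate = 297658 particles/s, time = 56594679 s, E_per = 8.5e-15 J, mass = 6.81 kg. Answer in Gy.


Total energy deposited = rate * time * E_per
  = 297658 * 56594679 * 8.5e-15 = 0.1431898 J
Dose = E_total / mass = 0.1431898 / 6.81
Dose = 0.0210264 Gy

0.0210 Gy


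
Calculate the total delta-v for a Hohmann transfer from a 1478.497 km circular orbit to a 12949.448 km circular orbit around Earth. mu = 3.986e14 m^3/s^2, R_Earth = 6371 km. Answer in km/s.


r1 = 7849.4970 km = 7.849497e+06 m
r2 = 19320.4480 km = 1.9320448e+07 m
dv1 = sqrt(mu/r1)*(sqrt(2*r2/(r1+r2)) - 1) = 1372.1686 m/s
dv2 = sqrt(mu/r2)*(1 - sqrt(2*r1/(r1+r2))) = 1089.4929 m/s
total dv = |dv1| + |dv2| = 1372.1686 + 1089.4929 = 2461.6614 m/s = 2.4617 km/s

2.4617 km/s


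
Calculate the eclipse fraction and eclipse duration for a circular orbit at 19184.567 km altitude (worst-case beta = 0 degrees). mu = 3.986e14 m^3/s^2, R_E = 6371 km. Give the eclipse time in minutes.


r = 25555.5670 km
T = 677.6232 min
Eclipse fraction = arcsin(R_E/r)/pi = arcsin(6371.0000/25555.5670)/pi
= arcsin(0.2492999)/pi = 0.08020048
Eclipse duration = 0.08020048 * 677.6232 = 54.3457 min

54.3457 minutes


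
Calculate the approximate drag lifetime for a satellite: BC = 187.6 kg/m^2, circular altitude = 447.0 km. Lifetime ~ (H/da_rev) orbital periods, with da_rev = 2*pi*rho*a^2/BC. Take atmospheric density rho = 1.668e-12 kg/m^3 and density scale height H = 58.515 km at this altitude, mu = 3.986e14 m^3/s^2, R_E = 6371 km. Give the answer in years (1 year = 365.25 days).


a = R_E + alt = 6818.0000 km = 6.818e+06 m
da_rev = 2*pi*rho*a^2/BC = 2*pi*1.668e-12*(6.818e+06)^2/187.6 = 2.596911 m per revolution
N = H/da_rev = 58515.0000 m / 2.596911 m = 22532.5392 revolutions
P = 2*pi*sqrt(a^3/mu) = 5602.6916 s
lifetime = N*P = 22532.5392 * 5602.6916 = 1.2624287e+08 s = 1461.1443 days
years = 1461.1443 / 365.25 = 4.0004 years

4.0004 years


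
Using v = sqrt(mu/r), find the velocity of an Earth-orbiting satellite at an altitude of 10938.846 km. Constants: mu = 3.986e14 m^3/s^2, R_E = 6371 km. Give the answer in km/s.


r = R_E + alt = 6371.0 + 10938.846 = 17309.8460 km = 1.7309846e+07 m
v = sqrt(mu/r) = sqrt(3.986e14 / 1.7309846e+07) = 4798.6828 m/s = 4.7987 km/s

4.7987 km/s


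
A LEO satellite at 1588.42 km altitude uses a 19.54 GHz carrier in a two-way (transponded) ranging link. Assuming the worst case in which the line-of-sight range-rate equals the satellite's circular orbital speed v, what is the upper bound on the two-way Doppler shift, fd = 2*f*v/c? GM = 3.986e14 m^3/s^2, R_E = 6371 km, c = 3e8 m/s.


r = 7.95942e+06 m
v = sqrt(mu/r) = 7076.6536 m/s (worst-case radial velocity)
f = 19.54 GHz = 1.954e+10 Hz
fd = 2*f*v/c = 2*1.954e+10*7076.6536/3.0e+08
fd = 921852.0727 Hz

921852.0727 Hz


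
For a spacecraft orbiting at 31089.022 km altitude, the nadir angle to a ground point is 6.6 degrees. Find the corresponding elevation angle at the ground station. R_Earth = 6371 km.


r = R_E + alt = 37460.0220 km
Law of sines in the satellite / Earth-center / ground-point triangle:
  sin(nadir)/R_E = sin(90 + el)/r  =>  cos(el) = (r/R_E)*sin(nadir)
cos(el) = (37460.0220 / 6371.0000) * sin(6.6 deg) = 0.6758041
el = arccos(0.6758041) = 47.4834 deg
(Earth-central angle = 90 - nadir - el = 35.9166 deg)

47.4834 degrees


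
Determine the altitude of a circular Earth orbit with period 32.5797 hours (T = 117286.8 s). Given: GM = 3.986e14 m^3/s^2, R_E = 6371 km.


T = 117286.8 s
r = (mu*T^2/(4*pi^2))^(1/3) = (3.986e14 * 117286.8^2 / (4*pi^2))^(1/3)
r = 5.1787539e+07 m = 51787.5395 km
alt = r - R_E = 51787.5395 - 6371 = 45416.5395 km

45416.5395 km


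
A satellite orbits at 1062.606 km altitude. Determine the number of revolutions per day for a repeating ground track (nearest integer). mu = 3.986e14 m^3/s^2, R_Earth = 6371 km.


r = 7.433606e+06 m
T = 2*pi*sqrt(r^3/mu) = 6378.3821 s = 106.3064 min
revs/day = 1440 / 106.3064 = 13.5458
Rounded: 14 revolutions per day

14 revolutions per day


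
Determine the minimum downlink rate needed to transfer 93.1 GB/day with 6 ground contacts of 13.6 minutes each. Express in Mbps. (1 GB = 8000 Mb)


total contact time = 6 * 13.6 * 60 = 4896.0000 s
data = 93.1 GB = 744800.0000 Mb
rate = 744800.0000 / 4896.0000 = 152.1242 Mbps

152.1242 Mbps


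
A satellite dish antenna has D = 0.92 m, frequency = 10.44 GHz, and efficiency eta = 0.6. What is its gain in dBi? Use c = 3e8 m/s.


lambda = c/f = 3e8 / 1.044e+10 = 0.02873563 m
G = eta*(pi*D/lambda)^2 = 0.6*(pi*0.92/0.02873563)^2
G = 6069.9503 (linear)
G = 10*log10(6069.9503) = 37.8319 dBi

37.8319 dBi


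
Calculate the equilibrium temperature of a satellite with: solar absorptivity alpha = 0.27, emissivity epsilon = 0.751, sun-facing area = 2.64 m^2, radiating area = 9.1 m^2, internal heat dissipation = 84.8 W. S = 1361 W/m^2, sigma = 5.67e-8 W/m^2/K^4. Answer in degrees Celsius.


Numerator = alpha*S*A_sun + Q_int = 0.27*1361*2.64 + 84.8 = 1054.9208 W
Denominator = eps*sigma*A_rad = 0.751*5.67e-8*9.1 = 3.8749347e-07 W/K^4
T^4 = 2.7224221e+09 K^4
T = 228.4225 K = -44.7275 C

-44.7275 degrees Celsius


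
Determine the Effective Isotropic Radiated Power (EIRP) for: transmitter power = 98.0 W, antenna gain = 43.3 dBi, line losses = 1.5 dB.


Pt = 98.0 W = 19.9123 dBW
EIRP = Pt_dBW + Gt - losses = 19.9123 + 43.3 - 1.5 = 61.7123 dBW

61.7123 dBW


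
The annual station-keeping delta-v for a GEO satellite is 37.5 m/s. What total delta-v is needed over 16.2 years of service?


dV = rate * years = 37.5 * 16.2
dV = 607.5000 m/s

607.5000 m/s


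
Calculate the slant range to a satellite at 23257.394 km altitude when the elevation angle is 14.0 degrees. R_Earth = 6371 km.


h = 23257.394 km, el = 14.0 deg
d = -R_E*sin(el) + sqrt((R_E*sin(el))^2 + 2*R_E*h + h^2)
d = -6371.0000*sin(0.2443461) + sqrt((6371.0000*0.2419219)^2 + 2*6371.0000*23257.394 + 23257.394^2)
d = 27435.0447 km

27435.0447 km


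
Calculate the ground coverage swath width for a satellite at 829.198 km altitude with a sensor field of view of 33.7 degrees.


FOV = 33.7 deg = 0.588176 rad
swath = 2 * alt * tan(FOV/2) = 2 * 829.198 * tan(0.294088)
swath = 2 * 829.198 * 0.3028703
swath = 502.2788 km

502.2788 km


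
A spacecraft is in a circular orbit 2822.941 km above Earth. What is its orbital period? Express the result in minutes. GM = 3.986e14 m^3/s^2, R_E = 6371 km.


r = 9193.9410 km = 9.193941e+06 m
T = 2*pi*sqrt(r^3/mu) = 2*pi*sqrt(7.7715051e+20 / 3.986e14)
T = 8773.3164 s = 146.2219 min

146.2219 minutes


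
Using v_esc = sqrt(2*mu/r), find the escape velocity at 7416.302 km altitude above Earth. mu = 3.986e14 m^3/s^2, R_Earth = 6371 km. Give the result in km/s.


r = 6371.0 + 7416.302 = 13787.3020 km = 1.3787302e+07 m
v_esc = sqrt(2*mu/r) = sqrt(2*3.986e14 / 1.3787302e+07)
v_esc = 7604.0331 m/s = 7.6040 km/s

7.6040 km/s


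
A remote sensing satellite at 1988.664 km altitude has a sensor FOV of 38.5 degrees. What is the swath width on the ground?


FOV = 38.5 deg = 0.6719518 rad
swath = 2 * alt * tan(FOV/2) = 2 * 1988.664 * tan(0.3359759)
swath = 2 * 1988.664 * 0.3492156
swath = 1388.9451 km

1388.9451 km


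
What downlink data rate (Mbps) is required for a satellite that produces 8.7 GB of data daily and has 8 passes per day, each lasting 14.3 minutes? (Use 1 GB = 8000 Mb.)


total contact time = 8 * 14.3 * 60 = 6864.0000 s
data = 8.7 GB = 69600.0000 Mb
rate = 69600.0000 / 6864.0000 = 10.1399 Mbps

10.1399 Mbps


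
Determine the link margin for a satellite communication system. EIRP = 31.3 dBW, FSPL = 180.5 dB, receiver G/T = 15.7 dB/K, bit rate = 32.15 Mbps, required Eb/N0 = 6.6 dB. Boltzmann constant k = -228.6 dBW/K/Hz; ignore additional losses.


C/N0 = EIRP - FSPL + G/T - k = 31.3 - 180.5 + 15.7 - (-228.6)
C/N0 = 95.1000 dB-Hz
R_b = 32.15 Mbps = 3.215e+07 bps -> 10*log10(R_b) = 75.0718 dB-Hz
Eb/N0 = C/N0 - 10*log10(R_b) = 95.1000 - 75.0718 = 20.0282 dB
Margin = Eb/N0 - Eb/N0_req = 20.0282 - 6.6 = 13.4282 dB (link closes)

13.4282 dB


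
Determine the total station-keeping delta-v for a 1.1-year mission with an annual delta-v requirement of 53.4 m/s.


dV = rate * years = 53.4 * 1.1
dV = 58.7400 m/s

58.7400 m/s


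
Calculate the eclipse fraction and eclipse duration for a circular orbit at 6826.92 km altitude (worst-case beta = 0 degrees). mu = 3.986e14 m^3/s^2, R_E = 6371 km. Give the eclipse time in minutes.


r = 13197.9200 km
T = 251.4885 min
Eclipse fraction = arcsin(R_E/r)/pi = arcsin(6371.0000/13197.9200)/pi
= arcsin(0.4827276)/pi = 0.1603539
Eclipse duration = 0.1603539 * 251.4885 = 40.3272 min

40.3272 minutes


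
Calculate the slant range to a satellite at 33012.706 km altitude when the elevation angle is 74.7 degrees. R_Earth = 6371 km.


h = 33012.706 km, el = 74.7 deg
d = -R_E*sin(el) + sqrt((R_E*sin(el))^2 + 2*R_E*h + h^2)
d = -6371.0000*sin(1.3038) + sqrt((6371.0000*0.9645574)^2 + 2*6371.0000*33012.706 + 33012.706^2)
d = 33202.6138 km

33202.6138 km


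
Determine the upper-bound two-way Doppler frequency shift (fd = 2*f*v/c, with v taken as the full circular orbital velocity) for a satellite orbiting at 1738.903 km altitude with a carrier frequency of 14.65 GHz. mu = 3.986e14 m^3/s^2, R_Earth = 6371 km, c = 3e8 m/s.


r = 8.109903e+06 m
v = sqrt(mu/r) = 7010.6909 m/s (worst-case radial velocity)
f = 14.65 GHz = 1.465e+10 Hz
fd = 2*f*v/c = 2*1.465e+10*7010.6909/3.0e+08
fd = 684710.8076 Hz

684710.8076 Hz


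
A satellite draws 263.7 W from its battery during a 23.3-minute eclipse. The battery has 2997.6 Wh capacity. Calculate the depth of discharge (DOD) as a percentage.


E_used = P * t / 60 = 263.7 * 23.3 / 60 = 102.4035 Wh
DOD = E_used / E_total * 100 = 102.4035 / 2997.6 * 100
DOD = 3.4162 %

3.4162 %


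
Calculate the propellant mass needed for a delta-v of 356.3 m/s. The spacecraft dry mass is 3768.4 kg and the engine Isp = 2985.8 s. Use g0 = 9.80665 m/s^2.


ve = Isp * g0 = 2985.8 * 9.80665 = 29280.695570 m/s
mass ratio = exp(dv/ve) = exp(356.3/29280.695570) = 1.01224276
m_prop = m_dry * (mr - 1) = 3768.4 * (1.01224276 - 1)
m_prop = 46.1356 kg

46.1356 kg


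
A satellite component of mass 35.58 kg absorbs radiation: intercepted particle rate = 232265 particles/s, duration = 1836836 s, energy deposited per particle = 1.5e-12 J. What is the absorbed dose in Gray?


Total energy deposited = rate * time * E_per
  = 232265 * 1836836 * 1.5e-12 = 0.6399491 J
Dose = E_total / mass = 0.6399491 / 35.58
Dose = 0.0179862 Gy

0.0180 Gy


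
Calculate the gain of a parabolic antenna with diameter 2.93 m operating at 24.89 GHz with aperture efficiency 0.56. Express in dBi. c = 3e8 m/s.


lambda = c/f = 3e8 / 2.489e+10 = 0.01205303 m
G = eta*(pi*D/lambda)^2 = 0.56*(pi*2.93/0.01205303)^2
G = 326610.6161 (linear)
G = 10*log10(326610.6161) = 55.1403 dBi

55.1403 dBi


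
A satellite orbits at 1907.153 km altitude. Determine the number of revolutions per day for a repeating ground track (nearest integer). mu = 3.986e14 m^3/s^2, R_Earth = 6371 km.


r = 8.278153e+06 m
T = 2*pi*sqrt(r^3/mu) = 7495.6862 s = 124.9281 min
revs/day = 1440 / 124.9281 = 11.5266
Rounded: 12 revolutions per day

12 revolutions per day


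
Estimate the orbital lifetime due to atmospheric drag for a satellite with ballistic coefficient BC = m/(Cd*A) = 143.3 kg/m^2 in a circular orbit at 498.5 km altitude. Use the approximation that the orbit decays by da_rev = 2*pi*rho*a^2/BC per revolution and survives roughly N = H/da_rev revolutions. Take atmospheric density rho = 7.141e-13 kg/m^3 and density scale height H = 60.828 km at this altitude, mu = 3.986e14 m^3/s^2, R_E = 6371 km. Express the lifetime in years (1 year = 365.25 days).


a = R_E + alt = 6869.5000 km = 6.8695e+06 m
da_rev = 2*pi*rho*a^2/BC = 2*pi*7.141e-13*(6.8695e+06)^2/143.3 = 1.477553 m per revolution
N = H/da_rev = 60828.0000 m / 1.477553 m = 41168.0760 revolutions
P = 2*pi*sqrt(a^3/mu) = 5666.2915 s
lifetime = N*P = 41168.0760 * 5666.2915 = 2.3327032e+08 s = 2699.8880 days
years = 2699.8880 / 365.25 = 7.3919 years

7.3919 years


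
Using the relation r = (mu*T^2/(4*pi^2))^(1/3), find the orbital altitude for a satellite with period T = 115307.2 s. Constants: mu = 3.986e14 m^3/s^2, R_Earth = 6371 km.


T = 115307.2 s
r = (mu*T^2/(4*pi^2))^(1/3) = (3.986e14 * 115307.2^2 / (4*pi^2))^(1/3)
r = 5.1203165e+07 m = 51203.1646 km
alt = r - R_E = 51203.1646 - 6371 = 44832.1646 km

44832.1646 km


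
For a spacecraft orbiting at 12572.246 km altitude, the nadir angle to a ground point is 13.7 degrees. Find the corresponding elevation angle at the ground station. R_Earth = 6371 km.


r = R_E + alt = 18943.2460 km
Law of sines in the satellite / Earth-center / ground-point triangle:
  sin(nadir)/R_E = sin(90 + el)/r  =>  cos(el) = (r/R_E)*sin(nadir)
cos(el) = (18943.2460 / 6371.0000) * sin(13.7 deg) = 0.7042039
el = arccos(0.7042039) = 45.2347 deg
(Earth-central angle = 90 - nadir - el = 31.0653 deg)

45.2347 degrees


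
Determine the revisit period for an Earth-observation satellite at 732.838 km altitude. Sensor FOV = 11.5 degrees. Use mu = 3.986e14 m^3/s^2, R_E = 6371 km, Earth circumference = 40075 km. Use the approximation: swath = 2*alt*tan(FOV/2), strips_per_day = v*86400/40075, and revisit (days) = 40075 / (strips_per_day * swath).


swath = 2*732.838*tan(0.1003564) = 147.5858 km
v = sqrt(mu/r) = 7490.6951 m/s = 7.4907 km/s
strips/day = v*86400/40075 = 7.4907*86400/40075 = 16.1496
coverage/day = strips * swath = 16.1496 * 147.5858 = 2383.4549 km
revisit = 40075 / 2383.4549 = 16.8138 days

16.8138 days


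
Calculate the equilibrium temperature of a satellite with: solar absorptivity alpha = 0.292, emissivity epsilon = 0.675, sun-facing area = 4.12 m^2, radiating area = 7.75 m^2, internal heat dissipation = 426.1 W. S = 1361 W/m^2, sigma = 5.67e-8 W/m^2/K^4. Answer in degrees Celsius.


Numerator = alpha*S*A_sun + Q_int = 0.292*1361*4.12 + 426.1 = 2063.4374 W
Denominator = eps*sigma*A_rad = 0.675*5.67e-8*7.75 = 2.9661188e-07 W/K^4
T^4 = 6.9566919e+09 K^4
T = 288.8023 K = 15.6523 C

15.6523 degrees Celsius


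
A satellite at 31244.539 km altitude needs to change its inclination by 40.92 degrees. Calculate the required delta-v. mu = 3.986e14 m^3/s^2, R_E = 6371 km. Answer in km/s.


r = 37615.5390 km = 3.7615539e+07 m
V = sqrt(mu/r) = 3255.2549 m/s
di = 40.92 deg = 0.7141887 rad
dV = 2*V*sin(di/2) = 2*3255.2549*sin(0.3570944)
dV = 2275.7707 m/s = 2.2758 km/s

2.2758 km/s


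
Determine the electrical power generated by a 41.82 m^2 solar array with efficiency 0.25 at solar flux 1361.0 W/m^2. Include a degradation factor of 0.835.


P = area * eta * S * degradation
P = 41.82 * 0.25 * 1361.0 * 0.835
P = 11881.4279 W

11881.4279 W


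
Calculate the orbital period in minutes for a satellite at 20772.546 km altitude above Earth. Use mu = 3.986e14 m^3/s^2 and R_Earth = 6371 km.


r = 27143.5460 km = 2.7143546e+07 m
T = 2*pi*sqrt(r^3/mu) = 2*pi*sqrt(1.9998607e+22 / 3.986e14)
T = 44505.2347 s = 741.7539 min

741.7539 minutes


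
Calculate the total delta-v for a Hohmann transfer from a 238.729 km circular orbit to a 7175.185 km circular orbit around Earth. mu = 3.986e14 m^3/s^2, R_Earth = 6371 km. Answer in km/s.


r1 = 6609.7290 km = 6.609729e+06 m
r2 = 13546.1850 km = 1.3546185e+07 m
dv1 = sqrt(mu/r1)*(sqrt(2*r2/(r1+r2)) - 1) = 1237.6128 m/s
dv2 = sqrt(mu/r2)*(1 - sqrt(2*r1/(r1+r2))) = 1031.4597 m/s
total dv = |dv1| + |dv2| = 1237.6128 + 1031.4597 = 2269.0725 m/s = 2.2691 km/s

2.2691 km/s


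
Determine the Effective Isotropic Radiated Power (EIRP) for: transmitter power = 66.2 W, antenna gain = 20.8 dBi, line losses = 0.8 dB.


Pt = 66.2 W = 18.2086 dBW
EIRP = Pt_dBW + Gt - losses = 18.2086 + 20.8 - 0.8 = 38.2086 dBW

38.2086 dBW


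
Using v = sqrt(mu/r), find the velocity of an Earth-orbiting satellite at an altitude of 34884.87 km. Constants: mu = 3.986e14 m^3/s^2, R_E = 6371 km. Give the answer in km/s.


r = R_E + alt = 6371.0 + 34884.87 = 41255.8700 km = 4.125587e+07 m
v = sqrt(mu/r) = sqrt(3.986e14 / 4.125587e+07) = 3108.3204 m/s = 3.1083 km/s

3.1083 km/s


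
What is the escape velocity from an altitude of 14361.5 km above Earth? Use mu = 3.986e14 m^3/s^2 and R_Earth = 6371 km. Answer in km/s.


r = 6371.0 + 14361.5 = 20732.5000 km = 2.07325e+07 m
v_esc = sqrt(2*mu/r) = sqrt(2*3.986e14 / 2.07325e+07)
v_esc = 6200.9440 m/s = 6.2009 km/s

6.2009 km/s


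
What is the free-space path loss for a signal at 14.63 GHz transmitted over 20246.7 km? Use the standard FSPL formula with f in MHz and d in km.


f = 14.63 GHz = 14630.0000 MHz
d = 20246.7 km
FSPL = 32.44 + 20*log10(14630.0000) + 20*log10(20246.7)
FSPL = 32.44 + 83.3049 + 86.1271
FSPL = 201.8720 dB

201.8720 dB


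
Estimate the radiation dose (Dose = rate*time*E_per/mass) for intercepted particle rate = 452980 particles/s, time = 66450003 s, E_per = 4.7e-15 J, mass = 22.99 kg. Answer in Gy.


Total energy deposited = rate * time * E_per
  = 452980 * 66450003 * 4.7e-15 = 0.1414725 J
Dose = E_total / mass = 0.1414725 / 22.99
Dose = 0.006153652 Gy

0.0062 Gy


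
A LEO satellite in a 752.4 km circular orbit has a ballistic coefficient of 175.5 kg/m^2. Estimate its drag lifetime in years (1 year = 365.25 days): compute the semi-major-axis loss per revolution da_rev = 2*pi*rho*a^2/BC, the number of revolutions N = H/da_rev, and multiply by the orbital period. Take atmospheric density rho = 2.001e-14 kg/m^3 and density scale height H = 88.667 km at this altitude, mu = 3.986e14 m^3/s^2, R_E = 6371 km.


a = R_E + alt = 7123.4000 km = 7.1234e+06 m
da_rev = 2*pi*rho*a^2/BC = 2*pi*2.001e-14*(7.1234e+06)^2/175.5 = 0.0363516811 m per revolution
N = H/da_rev = 88667.0000 m / 0.0363516811 m = 2.4391444e+06 revolutions
P = 2*pi*sqrt(a^3/mu) = 5983.3198 s
lifetime = N*P = 2.4391444e+06 * 5983.3198 = 1.4594181e+10 s = 168914.1341 days
years = 168914.1341 / 365.25 = 462.4617 years

462.4617 years


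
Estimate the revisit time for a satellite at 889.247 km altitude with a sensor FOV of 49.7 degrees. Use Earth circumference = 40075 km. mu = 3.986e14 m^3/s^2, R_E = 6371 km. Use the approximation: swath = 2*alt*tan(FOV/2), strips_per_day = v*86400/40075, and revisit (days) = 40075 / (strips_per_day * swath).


swath = 2*889.247*tan(0.4337143) = 823.6638 km
v = sqrt(mu/r) = 7409.5690 m/s = 7.4096 km/s
strips/day = v*86400/40075 = 7.4096*86400/40075 = 15.9747
coverage/day = strips * swath = 15.9747 * 823.6638 = 13157.7950 km
revisit = 40075 / 13157.7950 = 3.0457 days

3.0457 days


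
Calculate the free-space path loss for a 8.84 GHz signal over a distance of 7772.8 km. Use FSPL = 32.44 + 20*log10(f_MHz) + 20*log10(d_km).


f = 8.84 GHz = 8840.0000 MHz
d = 7772.8 km
FSPL = 32.44 + 20*log10(8840.0000) + 20*log10(7772.8)
FSPL = 32.44 + 78.9290 + 77.8115
FSPL = 189.1806 dB

189.1806 dB


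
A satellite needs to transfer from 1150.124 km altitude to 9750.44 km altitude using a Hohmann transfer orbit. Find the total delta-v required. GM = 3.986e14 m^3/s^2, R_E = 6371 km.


r1 = 7521.1240 km = 7.521124e+06 m
r2 = 16121.4400 km = 1.612144e+07 m
dv1 = sqrt(mu/r1)*(sqrt(2*r2/(r1+r2)) - 1) = 1221.5951 m/s
dv2 = sqrt(mu/r2)*(1 - sqrt(2*r1/(r1+r2))) = 1006.1967 m/s
total dv = |dv1| + |dv2| = 1221.5951 + 1006.1967 = 2227.7918 m/s = 2.2278 km/s

2.2278 km/s


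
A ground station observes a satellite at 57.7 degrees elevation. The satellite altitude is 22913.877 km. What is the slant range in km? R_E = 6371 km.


h = 22913.877 km, el = 57.7 deg
d = -R_E*sin(el) + sqrt((R_E*sin(el))^2 + 2*R_E*h + h^2)
d = -6371.0000*sin(1.0071) + sqrt((6371.0000*0.8452618)^2 + 2*6371.0000*22913.877 + 22913.877^2)
d = 23701.1629 km

23701.1629 km


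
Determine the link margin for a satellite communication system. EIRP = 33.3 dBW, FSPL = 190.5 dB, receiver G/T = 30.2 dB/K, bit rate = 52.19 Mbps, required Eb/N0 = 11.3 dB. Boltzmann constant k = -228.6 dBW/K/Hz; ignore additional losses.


C/N0 = EIRP - FSPL + G/T - k = 33.3 - 190.5 + 30.2 - (-228.6)
C/N0 = 101.6000 dB-Hz
R_b = 52.19 Mbps = 5.219e+07 bps -> 10*log10(R_b) = 77.1759 dB-Hz
Eb/N0 = C/N0 - 10*log10(R_b) = 101.6000 - 77.1759 = 24.4241 dB
Margin = Eb/N0 - Eb/N0_req = 24.4241 - 11.3 = 13.1241 dB (link closes)

13.1241 dB


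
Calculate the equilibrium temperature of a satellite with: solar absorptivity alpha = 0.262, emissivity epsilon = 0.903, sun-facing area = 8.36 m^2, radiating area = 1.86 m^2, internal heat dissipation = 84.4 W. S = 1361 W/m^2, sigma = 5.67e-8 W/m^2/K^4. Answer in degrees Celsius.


Numerator = alpha*S*A_sun + Q_int = 0.262*1361*8.36 + 84.4 = 3065.4255 W
Denominator = eps*sigma*A_rad = 0.903*5.67e-8*1.86 = 9.5232186e-08 W/K^4
T^4 = 3.2188965e+10 K^4
T = 423.5715 K = 150.4215 C

150.4215 degrees Celsius


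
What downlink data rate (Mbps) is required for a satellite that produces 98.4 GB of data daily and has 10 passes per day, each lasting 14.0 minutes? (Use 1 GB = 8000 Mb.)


total contact time = 10 * 14.0 * 60 = 8400.0000 s
data = 98.4 GB = 787200.0000 Mb
rate = 787200.0000 / 8400.0000 = 93.7143 Mbps

93.7143 Mbps


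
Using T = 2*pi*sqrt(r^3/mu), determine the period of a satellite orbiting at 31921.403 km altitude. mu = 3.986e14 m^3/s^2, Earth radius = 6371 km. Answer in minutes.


r = 38292.4030 km = 3.8292403e+07 m
T = 2*pi*sqrt(r^3/mu) = 2*pi*sqrt(5.6148462e+22 / 3.986e14)
T = 74572.7489 s = 1242.8791 min

1242.8791 minutes


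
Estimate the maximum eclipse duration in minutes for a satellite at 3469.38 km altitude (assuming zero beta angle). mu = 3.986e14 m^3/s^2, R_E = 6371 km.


r = 9840.3800 km
T = 161.9115 min
Eclipse fraction = arcsin(R_E/r)/pi = arcsin(6371.0000/9840.3800)/pi
= arcsin(0.6474343)/pi = 0.224158
Eclipse duration = 0.224158 * 161.9115 = 36.2938 min

36.2938 minutes


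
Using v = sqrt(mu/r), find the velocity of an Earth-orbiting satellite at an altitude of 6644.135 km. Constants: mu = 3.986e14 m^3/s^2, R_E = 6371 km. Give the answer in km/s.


r = R_E + alt = 6371.0 + 6644.135 = 13015.1350 km = 1.3015135e+07 m
v = sqrt(mu/r) = sqrt(3.986e14 / 1.3015135e+07) = 5534.0657 m/s = 5.5341 km/s

5.5341 km/s


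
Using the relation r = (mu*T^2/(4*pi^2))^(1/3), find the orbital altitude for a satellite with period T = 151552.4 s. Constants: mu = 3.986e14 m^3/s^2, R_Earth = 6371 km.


T = 151552.4 s
r = (mu*T^2/(4*pi^2))^(1/3) = (3.986e14 * 151552.4^2 / (4*pi^2))^(1/3)
r = 6.1437622e+07 m = 61437.6221 km
alt = r - R_E = 61437.6221 - 6371 = 55066.6221 km

55066.6221 km


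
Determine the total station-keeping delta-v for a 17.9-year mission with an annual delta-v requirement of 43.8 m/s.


dV = rate * years = 43.8 * 17.9
dV = 784.0200 m/s

784.0200 m/s


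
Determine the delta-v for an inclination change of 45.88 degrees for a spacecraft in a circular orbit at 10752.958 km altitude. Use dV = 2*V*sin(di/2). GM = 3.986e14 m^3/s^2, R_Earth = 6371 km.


r = 17123.9580 km = 1.7123958e+07 m
V = sqrt(mu/r) = 4824.6584 m/s
di = 45.88 deg = 0.8007571 rad
dV = 2*V*sin(di/2) = 2*4824.6584*sin(0.4003785)
dV = 3760.9849 m/s = 3.7610 km/s

3.7610 km/s


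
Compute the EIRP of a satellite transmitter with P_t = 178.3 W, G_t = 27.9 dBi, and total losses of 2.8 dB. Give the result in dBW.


Pt = 178.3 W = 22.5115 dBW
EIRP = Pt_dBW + Gt - losses = 22.5115 + 27.9 - 2.8 = 47.6115 dBW

47.6115 dBW


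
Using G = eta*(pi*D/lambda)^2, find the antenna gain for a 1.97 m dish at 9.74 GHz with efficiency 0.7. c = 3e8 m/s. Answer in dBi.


lambda = c/f = 3e8 / 9.74e+09 = 0.03080082 m
G = eta*(pi*D/lambda)^2 = 0.7*(pi*1.97/0.03080082)^2
G = 28262.1790 (linear)
G = 10*log10(28262.1790) = 44.5121 dBi

44.5121 dBi


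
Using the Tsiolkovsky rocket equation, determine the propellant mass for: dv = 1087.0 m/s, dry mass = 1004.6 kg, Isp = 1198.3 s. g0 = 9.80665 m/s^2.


ve = Isp * g0 = 1198.3 * 9.80665 = 11751.308695 m/s
mass ratio = exp(dv/ve) = exp(1087.0/11751.308695) = 1.09691351
m_prop = m_dry * (mr - 1) = 1004.6 * (1.09691351 - 1)
m_prop = 97.3593 kg

97.3593 kg


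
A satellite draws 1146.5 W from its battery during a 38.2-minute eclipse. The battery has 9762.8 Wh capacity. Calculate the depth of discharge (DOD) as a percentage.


E_used = P * t / 60 = 1146.5 * 38.2 / 60 = 729.9383 Wh
DOD = E_used / E_total * 100 = 729.9383 / 9762.8 * 100
DOD = 7.4767 %

7.4767 %


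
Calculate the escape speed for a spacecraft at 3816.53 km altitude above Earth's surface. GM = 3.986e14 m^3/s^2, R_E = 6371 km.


r = 6371.0 + 3816.53 = 10187.5300 km = 1.018753e+07 m
v_esc = sqrt(2*mu/r) = sqrt(2*3.986e14 / 1.018753e+07)
v_esc = 8846.0460 m/s = 8.8460 km/s

8.8460 km/s


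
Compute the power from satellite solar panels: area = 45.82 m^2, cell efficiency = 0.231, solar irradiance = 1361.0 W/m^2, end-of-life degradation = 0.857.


P = area * eta * S * degradation
P = 45.82 * 0.231 * 1361.0 * 0.857
P = 12345.4240 W

12345.4240 W


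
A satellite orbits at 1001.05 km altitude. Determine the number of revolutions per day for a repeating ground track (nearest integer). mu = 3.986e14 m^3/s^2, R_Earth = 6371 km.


r = 7.37205e+06 m
T = 2*pi*sqrt(r^3/mu) = 6299.3194 s = 104.9887 min
revs/day = 1440 / 104.9887 = 13.7158
Rounded: 14 revolutions per day

14 revolutions per day


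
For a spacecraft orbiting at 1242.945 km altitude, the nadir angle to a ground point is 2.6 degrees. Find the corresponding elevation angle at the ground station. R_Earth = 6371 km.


r = R_E + alt = 7613.9450 km
Law of sines in the satellite / Earth-center / ground-point triangle:
  sin(nadir)/R_E = sin(90 + el)/r  =>  cos(el) = (r/R_E)*sin(nadir)
cos(el) = (7613.9450 / 6371.0000) * sin(2.6 deg) = 0.05421304
el = arccos(0.05421304) = 86.8923 deg
(Earth-central angle = 90 - nadir - el = 0.5077021 deg)

86.8923 degrees


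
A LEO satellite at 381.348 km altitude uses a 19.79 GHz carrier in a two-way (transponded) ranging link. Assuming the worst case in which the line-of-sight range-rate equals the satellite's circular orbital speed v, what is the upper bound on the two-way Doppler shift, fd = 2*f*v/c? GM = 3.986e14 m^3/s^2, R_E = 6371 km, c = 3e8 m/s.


r = 6.752348e+06 m
v = sqrt(mu/r) = 7683.1841 m/s (worst-case radial velocity)
f = 19.79 GHz = 1.979e+10 Hz
fd = 2*f*v/c = 2*1.979e+10*7683.1841/3.0e+08
fd = 1.0136681e+06 Hz

1.0137e+06 Hz


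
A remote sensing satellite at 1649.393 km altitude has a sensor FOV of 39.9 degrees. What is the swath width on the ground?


FOV = 39.9 deg = 0.6963864 rad
swath = 2 * alt * tan(FOV/2) = 2 * 1649.393 * tan(0.3481932)
swath = 2 * 1649.393 * 0.3629823
swath = 1197.4009 km

1197.4009 km


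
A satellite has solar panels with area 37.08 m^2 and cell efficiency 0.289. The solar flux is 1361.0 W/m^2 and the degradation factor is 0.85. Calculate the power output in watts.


P = area * eta * S * degradation
P = 37.08 * 0.289 * 1361.0 * 0.85
P = 12396.9434 W

12396.9434 W


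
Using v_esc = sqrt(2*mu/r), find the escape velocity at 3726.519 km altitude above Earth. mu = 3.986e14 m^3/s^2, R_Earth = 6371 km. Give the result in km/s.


r = 6371.0 + 3726.519 = 10097.5190 km = 1.0097519e+07 m
v_esc = sqrt(2*mu/r) = sqrt(2*3.986e14 / 1.0097519e+07)
v_esc = 8885.3861 m/s = 8.8854 km/s

8.8854 km/s


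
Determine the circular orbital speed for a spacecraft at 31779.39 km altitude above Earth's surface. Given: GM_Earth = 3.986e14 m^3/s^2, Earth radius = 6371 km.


r = R_E + alt = 6371.0 + 31779.39 = 38150.3900 km = 3.815039e+07 m
v = sqrt(mu/r) = sqrt(3.986e14 / 3.815039e+07) = 3232.3558 m/s = 3.2324 km/s

3.2324 km/s


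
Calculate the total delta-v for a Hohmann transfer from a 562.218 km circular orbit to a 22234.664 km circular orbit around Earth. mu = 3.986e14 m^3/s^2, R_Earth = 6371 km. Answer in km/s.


r1 = 6933.2180 km = 6.933218e+06 m
r2 = 28605.6640 km = 2.8605664e+07 m
dv1 = sqrt(mu/r1)*(sqrt(2*r2/(r1+r2)) - 1) = 2038.0340 m/s
dv2 = sqrt(mu/r2)*(1 - sqrt(2*r1/(r1+r2))) = 1401.1653 m/s
total dv = |dv1| + |dv2| = 2038.0340 + 1401.1653 = 3439.1993 m/s = 3.4392 km/s

3.4392 km/s


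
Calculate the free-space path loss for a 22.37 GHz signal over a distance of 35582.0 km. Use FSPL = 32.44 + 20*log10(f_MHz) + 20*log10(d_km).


f = 22.37 GHz = 22370.0000 MHz
d = 35582.0 km
FSPL = 32.44 + 20*log10(22370.0000) + 20*log10(35582.0)
FSPL = 32.44 + 86.9933 + 91.0246
FSPL = 210.4579 dB

210.4579 dB


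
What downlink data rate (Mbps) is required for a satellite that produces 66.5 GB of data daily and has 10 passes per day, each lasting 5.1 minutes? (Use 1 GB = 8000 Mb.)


total contact time = 10 * 5.1 * 60 = 3060.0000 s
data = 66.5 GB = 532000.0000 Mb
rate = 532000.0000 / 3060.0000 = 173.8562 Mbps

173.8562 Mbps


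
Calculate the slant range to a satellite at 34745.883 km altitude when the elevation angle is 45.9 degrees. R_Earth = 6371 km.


h = 34745.883 km, el = 45.9 deg
d = -R_E*sin(el) + sqrt((R_E*sin(el))^2 + 2*R_E*h + h^2)
d = -6371.0000*sin(0.8011061) + sqrt((6371.0000*0.7181263)^2 + 2*6371.0000*34745.883 + 34745.883^2)
d = 36301.9592 km

36301.9592 km


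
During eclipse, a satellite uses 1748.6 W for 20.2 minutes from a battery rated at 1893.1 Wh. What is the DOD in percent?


E_used = P * t / 60 = 1748.6 * 20.2 / 60 = 588.6953 Wh
DOD = E_used / E_total * 100 = 588.6953 / 1893.1 * 100
DOD = 31.0969 %

31.0969 %


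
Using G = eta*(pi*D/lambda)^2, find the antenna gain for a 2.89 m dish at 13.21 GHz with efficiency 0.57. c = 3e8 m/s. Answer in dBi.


lambda = c/f = 3e8 / 1.321e+10 = 0.02271007 m
G = eta*(pi*D/lambda)^2 = 0.57*(pi*2.89/0.02271007)^2
G = 91103.1540 (linear)
G = 10*log10(91103.1540) = 49.5953 dBi

49.5953 dBi


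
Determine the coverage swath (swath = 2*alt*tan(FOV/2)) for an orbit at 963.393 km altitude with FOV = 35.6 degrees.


FOV = 35.6 deg = 0.6213372 rad
swath = 2 * alt * tan(FOV/2) = 2 * 963.393 * tan(0.3106686)
swath = 2 * 963.393 * 0.3210649
swath = 618.6233 km

618.6233 km


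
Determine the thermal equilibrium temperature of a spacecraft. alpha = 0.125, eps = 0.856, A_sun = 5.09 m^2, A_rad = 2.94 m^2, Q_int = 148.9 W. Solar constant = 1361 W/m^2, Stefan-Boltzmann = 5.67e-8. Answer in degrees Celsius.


Numerator = alpha*S*A_sun + Q_int = 0.125*1361*5.09 + 148.9 = 1014.8362 W
Denominator = eps*sigma*A_rad = 0.856*5.67e-8*2.94 = 1.4269349e-07 W/K^4
T^4 = 7.1120011e+09 K^4
T = 290.4009 K = 17.2509 C

17.2509 degrees Celsius


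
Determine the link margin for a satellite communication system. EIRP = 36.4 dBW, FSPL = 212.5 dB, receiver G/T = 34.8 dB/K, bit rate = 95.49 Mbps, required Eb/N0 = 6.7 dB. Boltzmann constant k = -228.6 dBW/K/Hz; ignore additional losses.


C/N0 = EIRP - FSPL + G/T - k = 36.4 - 212.5 + 34.8 - (-228.6)
C/N0 = 87.3000 dB-Hz
R_b = 95.49 Mbps = 9.549e+07 bps -> 10*log10(R_b) = 79.7996 dB-Hz
Eb/N0 = C/N0 - 10*log10(R_b) = 87.3000 - 79.7996 = 7.5004 dB
Margin = Eb/N0 - Eb/N0_req = 7.5004 - 6.7 = 0.8004211 dB (link closes)

0.8004 dB


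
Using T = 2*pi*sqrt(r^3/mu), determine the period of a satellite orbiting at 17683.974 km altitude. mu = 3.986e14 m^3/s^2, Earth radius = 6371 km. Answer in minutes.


r = 24054.9740 km = 2.4054974e+07 m
T = 2*pi*sqrt(r^3/mu) = 2*pi*sqrt(1.3919213e+22 / 3.986e14)
T = 37129.4537 s = 618.8242 min

618.8242 minutes


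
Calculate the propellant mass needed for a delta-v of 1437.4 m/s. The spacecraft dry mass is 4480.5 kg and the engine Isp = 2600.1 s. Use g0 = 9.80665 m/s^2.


ve = Isp * g0 = 2600.1 * 9.80665 = 25498.270665 m/s
mass ratio = exp(dv/ve) = exp(1437.4/25498.270665) = 1.05799166
m_prop = m_dry * (mr - 1) = 4480.5 * (1.05799166 - 1)
m_prop = 259.8316 kg

259.8316 kg


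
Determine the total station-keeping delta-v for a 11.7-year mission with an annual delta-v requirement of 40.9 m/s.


dV = rate * years = 40.9 * 11.7
dV = 478.5300 m/s

478.5300 m/s


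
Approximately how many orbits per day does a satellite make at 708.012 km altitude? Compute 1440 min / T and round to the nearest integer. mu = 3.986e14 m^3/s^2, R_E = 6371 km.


r = 7.079012e+06 m
T = 2*pi*sqrt(r^3/mu) = 5927.4813 s = 98.7914 min
revs/day = 1440 / 98.7914 = 14.5762
Rounded: 15 revolutions per day

15 revolutions per day


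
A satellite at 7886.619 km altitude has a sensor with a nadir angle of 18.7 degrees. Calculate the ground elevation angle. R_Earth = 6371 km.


r = R_E + alt = 14257.6190 km
Law of sines in the satellite / Earth-center / ground-point triangle:
  sin(nadir)/R_E = sin(90 + el)/r  =>  cos(el) = (r/R_E)*sin(nadir)
cos(el) = (14257.6190 / 6371.0000) * sin(18.7 deg) = 0.7174977
el = arccos(0.7174977) = 44.1517 deg
(Earth-central angle = 90 - nadir - el = 27.1483 deg)

44.1517 degrees


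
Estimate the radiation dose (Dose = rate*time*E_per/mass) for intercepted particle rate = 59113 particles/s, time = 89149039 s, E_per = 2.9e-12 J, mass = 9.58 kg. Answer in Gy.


Total energy deposited = rate * time * E_per
  = 59113 * 89149039 * 2.9e-12 = 15.2826 J
Dose = E_total / mass = 15.2826 / 9.58
Dose = 1.5953 Gy

1.5953 Gy


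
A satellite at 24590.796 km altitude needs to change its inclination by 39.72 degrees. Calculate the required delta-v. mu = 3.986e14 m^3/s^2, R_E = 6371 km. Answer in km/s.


r = 30961.7960 km = 3.0961796e+07 m
V = sqrt(mu/r) = 3588.0259 m/s
di = 39.72 deg = 0.6932448 rad
dV = 2*V*sin(di/2) = 2*3588.0259*sin(0.3466224)
dV = 2437.8700 m/s = 2.4379 km/s

2.4379 km/s


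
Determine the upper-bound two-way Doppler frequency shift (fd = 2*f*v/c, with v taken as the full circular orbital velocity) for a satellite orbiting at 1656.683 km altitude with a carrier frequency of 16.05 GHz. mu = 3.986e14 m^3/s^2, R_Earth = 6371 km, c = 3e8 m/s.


r = 8.027683e+06 m
v = sqrt(mu/r) = 7046.5014 m/s (worst-case radial velocity)
f = 16.05 GHz = 1.605e+10 Hz
fd = 2*f*v/c = 2*1.605e+10*7046.5014/3.0e+08
fd = 753975.6452 Hz

753975.6452 Hz


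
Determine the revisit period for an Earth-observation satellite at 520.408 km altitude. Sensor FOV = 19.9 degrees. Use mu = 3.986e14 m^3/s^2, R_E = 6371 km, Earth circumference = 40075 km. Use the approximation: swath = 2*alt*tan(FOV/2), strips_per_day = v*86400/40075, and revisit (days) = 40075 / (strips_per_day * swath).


swath = 2*520.408*tan(0.1736603) = 182.5876 km
v = sqrt(mu/r) = 7605.2705 m/s = 7.6053 km/s
strips/day = v*86400/40075 = 7.6053*86400/40075 = 16.3966
coverage/day = strips * swath = 16.3966 * 182.5876 = 2993.8227 km
revisit = 40075 / 2993.8227 = 13.3859 days

13.3859 days


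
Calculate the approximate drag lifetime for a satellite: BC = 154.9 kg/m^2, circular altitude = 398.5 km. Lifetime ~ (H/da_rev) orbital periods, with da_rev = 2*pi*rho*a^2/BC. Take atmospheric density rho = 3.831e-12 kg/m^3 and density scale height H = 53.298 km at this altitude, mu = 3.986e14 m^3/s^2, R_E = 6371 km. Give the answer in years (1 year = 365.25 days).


a = R_E + alt = 6769.5000 km = 6.7695e+06 m
da_rev = 2*pi*rho*a^2/BC = 2*pi*3.831e-12*(6.7695e+06)^2/154.9 = 7.121210 m per revolution
N = H/da_rev = 53298.0000 m / 7.121210 m = 7484.4023 revolutions
P = 2*pi*sqrt(a^3/mu) = 5543.0157 s
lifetime = N*P = 7484.4023 * 5543.0157 = 4.148616e+07 s = 480.1639 days
years = 480.1639 / 365.25 = 1.3146 years

1.3146 years
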